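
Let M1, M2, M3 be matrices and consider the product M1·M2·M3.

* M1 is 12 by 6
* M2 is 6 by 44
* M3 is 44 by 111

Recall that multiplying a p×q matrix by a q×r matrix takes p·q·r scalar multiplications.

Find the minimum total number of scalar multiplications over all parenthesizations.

37296

Order (M1·(M2·M3)): (M2·M3): 6×44 by 44×111 → 6×111, cost 6·44·111 = 29304; (M1·(M2·M3)): 12×6 by 6×111 → 12×111, cost 12·6·111 = 7992; cumulative 37296. Total 37296.
Order ((M1·M2)·M3): (M1·M2): 12×6 by 6×44 → 12×44, cost 12·6·44 = 3168; ((M1·M2)·M3): 12×44 by 44×111 → 12×111, cost 12·44·111 = 58608; cumulative 61776. Total 61776.
Minimum: 37296.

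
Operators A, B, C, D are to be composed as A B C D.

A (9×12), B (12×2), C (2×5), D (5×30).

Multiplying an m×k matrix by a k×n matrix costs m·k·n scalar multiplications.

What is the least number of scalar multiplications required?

1056

Adjacent pairs: AB = 9·12·2 = 216; BC = 12·2·5 = 120; CD = 2·5·30 = 300.
Length 3: A..C: k=1: 0+120+9·12·5=660; k=2: 216+0+9·2·5=306 → min 306 | B..D: k=2: 0+300+12·2·30=1020; k=3: 120+0+12·5·30=1920 → min 1020.
Length 4: A..D: k=1: 0+1020+9·12·30=4260; k=2: 216+300+9·2·30=1056; k=3: 306+0+9·5·30=1656 → min 1056.
Optimal order: ((A B) (C D)) with cost 1056.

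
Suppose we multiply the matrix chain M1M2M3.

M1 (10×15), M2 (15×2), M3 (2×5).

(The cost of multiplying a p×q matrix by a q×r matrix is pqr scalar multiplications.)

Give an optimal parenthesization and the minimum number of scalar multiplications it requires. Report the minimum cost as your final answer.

(M1(M2M3)): cost 900.
((M1M2)M3): cost 400.
Optimal: ((M1M2)M3) with cost 400.

400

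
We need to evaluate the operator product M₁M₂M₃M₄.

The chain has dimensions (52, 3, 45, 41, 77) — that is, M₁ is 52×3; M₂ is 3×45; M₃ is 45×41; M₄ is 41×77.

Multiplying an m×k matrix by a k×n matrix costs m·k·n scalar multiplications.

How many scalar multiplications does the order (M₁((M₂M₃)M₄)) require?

(M₂M₃): 3×45 by 45×41 → 3×41, cost 3·45·41 = 5535
((M₂M₃)M₄): 3×41 by 41×77 → 3×77, cost 3·41·77 = 9471; cumulative 15006
(M₁((M₂M₃)M₄)): 52×3 by 3×77 → 52×77, cost 52·3·77 = 12012; cumulative 27018
Total: 27018 scalar multiplications.

27018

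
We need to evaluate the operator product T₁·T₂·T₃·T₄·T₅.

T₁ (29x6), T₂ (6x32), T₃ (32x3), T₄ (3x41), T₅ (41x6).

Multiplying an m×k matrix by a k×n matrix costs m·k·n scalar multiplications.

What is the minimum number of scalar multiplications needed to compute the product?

2358

Adjacent pairs: T₁T₂ = 29·6·32 = 5568; T₂T₃ = 6·32·3 = 576; T₃T₄ = 32·3·41 = 3936; T₄T₅ = 3·41·6 = 738.
Length 3: T₁..T₃: k=1: 0+576+29·6·3=1098; k=2: 5568+0+29·32·3=8352 → min 1098 | T₂..T₄: k=2: 0+3936+6·32·41=11808; k=3: 576+0+6·3·41=1314 → min 1314 | T₃..T₅: k=3: 0+738+32·3·6=1314; k=4: 3936+0+32·41·6=11808 → min 1314.
Length 4: T₁..T₄: k=1: 0+1314+29·6·41=8448; k=2: 5568+3936+29·32·41=47552; k=3: 1098+0+29·3·41=4665 → min 4665 | T₂..T₅: k=2: 0+1314+6·32·6=2466; k=3: 576+738+6·3·6=1422; k=4: 1314+0+6·41·6=2790 → min 1422.
Length 5: T₁..T₅: k=1: 0+1422+29·6·6=2466; k=2: 5568+1314+29·32·6=12450; k=3: 1098+738+29·3·6=2358; k=4: 4665+0+29·41·6=11799 → min 2358.
Optimal order: ((T₁·(T₂·T₃))·(T₄·T₅)) with cost 2358.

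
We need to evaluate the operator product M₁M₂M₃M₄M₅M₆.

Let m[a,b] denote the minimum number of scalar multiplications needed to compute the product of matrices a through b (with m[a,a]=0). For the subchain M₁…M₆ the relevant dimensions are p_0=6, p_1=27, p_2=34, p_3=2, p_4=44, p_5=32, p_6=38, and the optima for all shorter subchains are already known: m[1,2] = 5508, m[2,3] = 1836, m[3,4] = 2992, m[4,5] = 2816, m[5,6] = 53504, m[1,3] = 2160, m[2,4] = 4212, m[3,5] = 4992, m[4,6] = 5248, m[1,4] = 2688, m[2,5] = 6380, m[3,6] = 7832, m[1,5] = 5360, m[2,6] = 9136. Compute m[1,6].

m[1,6] = min over k∈[1,5] of m[1,k]+m[k+1,6]+p_{0}·p_k·p_{6}.
k=1: 0 + 9136 + 6·27·38 = 15292; k=2: 5508 + 7832 + 6·34·38 = 21092; k=3: 2160 + 5248 + 6·2·38 = 7864; k=4: 2688 + 53504 + 6·44·38 = 66224; k=5: 5360 + 0 + 6·32·38 = 12656.
Minimum: 7864 at k=3.

7864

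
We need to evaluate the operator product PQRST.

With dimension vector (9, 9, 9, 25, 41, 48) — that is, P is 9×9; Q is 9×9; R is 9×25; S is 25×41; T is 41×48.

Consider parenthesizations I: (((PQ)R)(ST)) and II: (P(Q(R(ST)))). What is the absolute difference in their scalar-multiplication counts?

5022

Order I = (((PQ)R)(ST)): (PQ): 9×9 by 9×9 → 9×9, cost 9·9·9 = 729; ((PQ)R): 9×9 by 9×25 → 9×25, cost 9·9·25 = 2025; cumulative 2754; (ST): 25×41 by 41×48 → 25×48, cost 25·41·48 = 49200; (((PQ)R)(ST)): 9×25 by 25×48 → 9×48, cost 9·25·48 = 10800; cumulative 62754. Total 62754.
Order II = (P(Q(R(ST)))): (ST): 25×41 by 41×48 → 25×48, cost 25·41·48 = 49200; (R(ST)): 9×25 by 25×48 → 9×48, cost 9·25·48 = 10800; cumulative 60000; (Q(R(ST))): 9×9 by 9×48 → 9×48, cost 9·9·48 = 3888; cumulative 63888; (P(Q(R(ST)))): 9×9 by 9×48 → 9×48, cost 9·9·48 = 3888; cumulative 67776. Total 67776.
Difference: |62754 − 67776| = 5022.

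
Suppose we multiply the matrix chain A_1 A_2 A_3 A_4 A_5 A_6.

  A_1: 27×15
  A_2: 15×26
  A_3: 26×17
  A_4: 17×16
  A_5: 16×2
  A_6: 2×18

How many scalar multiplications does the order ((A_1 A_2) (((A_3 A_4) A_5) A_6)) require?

32006

(A_1 A_2): 27×15 by 15×26 → 27×26, cost 27·15·26 = 10530
(A_3 A_4): 26×17 by 17×16 → 26×16, cost 26·17·16 = 7072
((A_3 A_4) A_5): 26×16 by 16×2 → 26×2, cost 26·16·2 = 832; cumulative 7904
(((A_3 A_4) A_5) A_6): 26×2 by 2×18 → 26×18, cost 26·2·18 = 936; cumulative 8840
((A_1 A_2) (((A_3 A_4) A_5) A_6)): 27×26 by 26×18 → 27×18, cost 27·26·18 = 12636; cumulative 32006
Total: 32006 scalar multiplications.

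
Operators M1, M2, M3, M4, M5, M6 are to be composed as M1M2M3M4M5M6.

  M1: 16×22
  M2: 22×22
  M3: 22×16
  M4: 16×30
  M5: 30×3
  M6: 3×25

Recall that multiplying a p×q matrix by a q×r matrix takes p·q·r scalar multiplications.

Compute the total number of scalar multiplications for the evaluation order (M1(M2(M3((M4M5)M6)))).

32340

(M4M5): 16×30 by 30×3 → 16×3, cost 16·30·3 = 1440
((M4M5)M6): 16×3 by 3×25 → 16×25, cost 16·3·25 = 1200; cumulative 2640
(M3((M4M5)M6)): 22×16 by 16×25 → 22×25, cost 22·16·25 = 8800; cumulative 11440
(M2(M3((M4M5)M6))): 22×22 by 22×25 → 22×25, cost 22·22·25 = 12100; cumulative 23540
(M1(M2(M3((M4M5)M6)))): 16×22 by 22×25 → 16×25, cost 16·22·25 = 8800; cumulative 32340
Total: 32340 scalar multiplications.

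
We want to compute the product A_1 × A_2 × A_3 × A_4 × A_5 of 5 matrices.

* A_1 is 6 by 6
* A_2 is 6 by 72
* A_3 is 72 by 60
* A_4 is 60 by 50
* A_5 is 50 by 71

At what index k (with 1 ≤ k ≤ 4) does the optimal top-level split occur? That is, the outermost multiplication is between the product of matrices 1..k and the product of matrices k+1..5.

Adjacent pairs: A_1A_2 = 6·6·72 = 2592; A_2A_3 = 6·72·60 = 25920; A_3A_4 = 72·60·50 = 216000; A_4A_5 = 60·50·71 = 213000.
Length 3: A_1..A_3: k=1: 0+25920+6·6·60=28080; k=2: 2592+0+6·72·60=28512 → min 28080 | A_2..A_4: k=2: 0+216000+6·72·50=237600; k=3: 25920+0+6·60·50=43920 → min 43920 | A_3..A_5: k=3: 0+213000+72·60·71=519720; k=4: 216000+0+72·50·71=471600 → min 471600.
Length 4: A_1..A_4: k=1: 0+43920+6·6·50=45720; k=2: 2592+216000+6·72·50=240192; k=3: 28080+0+6·60·50=46080 → min 45720 | A_2..A_5: k=2: 0+471600+6·72·71=502272; k=3: 25920+213000+6·60·71=264480; k=4: 43920+0+6·50·71=65220 → min 65220.
Top-level splits: k=1: (A_1..A_1)·(A_2..A_5) → 0+65220+6·6·71 = 67776; k=2: (A_1..A_2)·(A_3..A_5) → 2592+471600+6·72·71 = 504864; k=3: (A_1..A_3)·(A_4..A_5) → 28080+213000+6·60·71 = 266640; k=4: (A_1..A_4)·(A_5..A_5) → 45720+0+6·50·71 = 67020.
Best split is after A_4, i.e. k = 4.

4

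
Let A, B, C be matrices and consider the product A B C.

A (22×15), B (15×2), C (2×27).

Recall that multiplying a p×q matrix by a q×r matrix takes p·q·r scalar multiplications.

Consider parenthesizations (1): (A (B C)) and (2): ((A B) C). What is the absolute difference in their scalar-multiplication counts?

Order (1) = (A (B C)): (B C): 15×2 by 2×27 → 15×27, cost 15·2·27 = 810; (A (B C)): 22×15 by 15×27 → 22×27, cost 22·15·27 = 8910; cumulative 9720. Total 9720.
Order (2) = ((A B) C): (A B): 22×15 by 15×2 → 22×2, cost 22·15·2 = 660; ((A B) C): 22×2 by 2×27 → 22×27, cost 22·2·27 = 1188; cumulative 1848. Total 1848.
Difference: |9720 − 1848| = 7872.

7872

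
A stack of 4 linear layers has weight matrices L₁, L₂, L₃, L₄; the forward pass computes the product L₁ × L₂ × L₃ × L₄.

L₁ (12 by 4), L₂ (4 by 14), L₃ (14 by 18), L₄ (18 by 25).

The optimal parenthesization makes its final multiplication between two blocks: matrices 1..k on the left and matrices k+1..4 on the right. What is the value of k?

Adjacent pairs: L₁L₂ = 12·4·14 = 672; L₂L₃ = 4·14·18 = 1008; L₃L₄ = 14·18·25 = 6300.
Length 3: L₁..L₃: k=1: 0+1008+12·4·18=1872; k=2: 672+0+12·14·18=3696 → min 1872 | L₂..L₄: k=2: 0+6300+4·14·25=7700; k=3: 1008+0+4·18·25=2808 → min 2808.
Top-level splits: k=1: (L₁..L₁)·(L₂..L₄) → 0+2808+12·4·25 = 4008; k=2: (L₁..L₂)·(L₃..L₄) → 672+6300+12·14·25 = 11172; k=3: (L₁..L₃)·(L₄..L₄) → 1872+0+12·18·25 = 7272.
Best split is after L₁, i.e. k = 1.

1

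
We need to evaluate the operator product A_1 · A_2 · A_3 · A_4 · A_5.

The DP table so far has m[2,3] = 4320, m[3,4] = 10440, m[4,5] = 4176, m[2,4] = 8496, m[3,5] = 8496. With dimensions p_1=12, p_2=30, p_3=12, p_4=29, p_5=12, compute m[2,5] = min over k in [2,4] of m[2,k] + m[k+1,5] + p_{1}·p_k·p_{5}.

m[2,5] = min over k∈[2,4] of m[2,k]+m[k+1,5]+p_{1}·p_k·p_{5}.
k=2: 0 + 8496 + 12·30·12 = 12816; k=3: 4320 + 4176 + 12·12·12 = 10224; k=4: 8496 + 0 + 12·29·12 = 12672.
Minimum: 10224 at k=3.

10224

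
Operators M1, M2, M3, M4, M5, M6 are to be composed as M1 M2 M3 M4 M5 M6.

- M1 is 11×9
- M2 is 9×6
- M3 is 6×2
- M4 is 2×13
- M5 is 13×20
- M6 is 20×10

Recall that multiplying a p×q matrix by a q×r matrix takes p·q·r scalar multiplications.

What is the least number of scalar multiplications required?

1446

Adjacent pairs: M1M2 = 11·9·6 = 594; M2M3 = 9·6·2 = 108; M3M4 = 6·2·13 = 156; M4M5 = 2·13·20 = 520; M5M6 = 13·20·10 = 2600.
Length 3: M1..M3: k=1: 0+108+11·9·2=306; k=2: 594+0+11·6·2=726 → min 306 | M2..M4: k=2: 0+156+9·6·13=858; k=3: 108+0+9·2·13=342 → min 342 | M3..M5: k=3: 0+520+6·2·20=760; k=4: 156+0+6·13·20=1716 → min 760 | M4..M6: k=4: 0+2600+2·13·10=2860; k=5: 520+0+2·20·10=920 → min 920.
Length 4: M1..M4: k=1: 0+342+11·9·13=1629; k=2: 594+156+11·6·13=1608; k=3: 306+0+11·2·13=592 → min 592 | M2..M5: k=2: 0+760+9·6·20=1840; k=3: 108+520+9·2·20=988; k=4: 342+0+9·13·20=2682 → min 988 | M3..M6: k=3: 0+920+6·2·10=1040; k=4: 156+2600+6·13·10=3536; k=5: 760+0+6·20·10=1960 → min 1040.
Length 5: M1..M5: k=1: 0+988+11·9·20=2968; k=2: 594+760+11·6·20=2674; k=3: 306+520+11·2·20=1266; k=4: 592+0+11·13·20=3452 → min 1266 | M2..M6: k=2: 0+1040+9·6·10=1580; k=3: 108+920+9·2·10=1208; k=4: 342+2600+9·13·10=4112; k=5: 988+0+9·20·10=2788 → min 1208.
Length 6: M1..M6: k=1: 0+1208+11·9·10=2198; k=2: 594+1040+11·6·10=2294; k=3: 306+920+11·2·10=1446; k=4: 592+2600+11·13·10=4622; k=5: 1266+0+11·20·10=3466 → min 1446.
Optimal order: ((M1 (M2 M3)) ((M4 M5) M6)) with cost 1446.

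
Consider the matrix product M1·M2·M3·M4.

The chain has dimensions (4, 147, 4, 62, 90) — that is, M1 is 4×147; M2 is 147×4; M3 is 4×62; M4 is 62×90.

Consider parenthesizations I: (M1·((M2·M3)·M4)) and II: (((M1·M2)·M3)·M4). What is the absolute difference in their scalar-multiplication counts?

883972

Order I = (M1·((M2·M3)·M4)): (M2·M3): 147×4 by 4×62 → 147×62, cost 147·4·62 = 36456; ((M2·M3)·M4): 147×62 by 62×90 → 147×90, cost 147·62·90 = 820260; cumulative 856716; (M1·((M2·M3)·M4)): 4×147 by 147×90 → 4×90, cost 4·147·90 = 52920; cumulative 909636. Total 909636.
Order II = (((M1·M2)·M3)·M4): (M1·M2): 4×147 by 147×4 → 4×4, cost 4·147·4 = 2352; ((M1·M2)·M3): 4×4 by 4×62 → 4×62, cost 4·4·62 = 992; cumulative 3344; (((M1·M2)·M3)·M4): 4×62 by 62×90 → 4×90, cost 4·62·90 = 22320; cumulative 25664. Total 25664.
Difference: |909636 − 25664| = 883972.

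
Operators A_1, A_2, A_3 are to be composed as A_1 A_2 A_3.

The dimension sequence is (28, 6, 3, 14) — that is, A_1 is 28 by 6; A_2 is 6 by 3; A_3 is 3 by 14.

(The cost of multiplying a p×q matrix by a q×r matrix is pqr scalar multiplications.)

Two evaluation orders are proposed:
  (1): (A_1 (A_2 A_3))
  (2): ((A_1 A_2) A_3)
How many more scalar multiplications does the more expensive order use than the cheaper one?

Order (1) = (A_1 (A_2 A_3)): (A_2 A_3): 6×3 by 3×14 → 6×14, cost 6·3·14 = 252; (A_1 (A_2 A_3)): 28×6 by 6×14 → 28×14, cost 28·6·14 = 2352; cumulative 2604. Total 2604.
Order (2) = ((A_1 A_2) A_3): (A_1 A_2): 28×6 by 6×3 → 28×3, cost 28·6·3 = 504; ((A_1 A_2) A_3): 28×3 by 3×14 → 28×14, cost 28·3·14 = 1176; cumulative 1680. Total 1680.
Difference: |2604 − 1680| = 924.

924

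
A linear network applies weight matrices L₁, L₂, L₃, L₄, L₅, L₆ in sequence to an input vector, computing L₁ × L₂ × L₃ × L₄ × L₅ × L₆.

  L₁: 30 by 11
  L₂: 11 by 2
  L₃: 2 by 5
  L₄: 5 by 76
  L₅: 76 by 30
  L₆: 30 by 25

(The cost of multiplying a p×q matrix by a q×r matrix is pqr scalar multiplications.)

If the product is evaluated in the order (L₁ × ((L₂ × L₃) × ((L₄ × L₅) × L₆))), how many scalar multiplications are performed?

(L₂ × L₃): 11×2 by 2×5 → 11×5, cost 11·2·5 = 110
(L₄ × L₅): 5×76 by 76×30 → 5×30, cost 5·76·30 = 11400
((L₄ × L₅) × L₆): 5×30 by 30×25 → 5×25, cost 5·30·25 = 3750; cumulative 15150
((L₂ × L₃) × ((L₄ × L₅) × L₆)): 11×5 by 5×25 → 11×25, cost 11·5·25 = 1375; cumulative 16635
(L₁ × ((L₂ × L₃) × ((L₄ × L₅) × L₆))): 30×11 by 11×25 → 30×25, cost 30·11·25 = 8250; cumulative 24885
Total: 24885 scalar multiplications.

24885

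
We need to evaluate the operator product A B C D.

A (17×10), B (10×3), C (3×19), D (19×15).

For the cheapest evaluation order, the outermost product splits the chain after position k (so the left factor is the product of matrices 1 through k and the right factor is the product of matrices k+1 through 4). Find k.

2

Adjacent pairs: AB = 17·10·3 = 510; BC = 10·3·19 = 570; CD = 3·19·15 = 855.
Length 3: A..C: k=1: 0+570+17·10·19=3800; k=2: 510+0+17·3·19=1479 → min 1479 | B..D: k=2: 0+855+10·3·15=1305; k=3: 570+0+10·19·15=3420 → min 1305.
Top-level splits: k=1: (A..A)·(B..D) → 0+1305+17·10·15 = 3855; k=2: (A..B)·(C..D) → 510+855+17·3·15 = 2130; k=3: (A..C)·(D..D) → 1479+0+17·19·15 = 6324.
Best split is after B, i.e. k = 2.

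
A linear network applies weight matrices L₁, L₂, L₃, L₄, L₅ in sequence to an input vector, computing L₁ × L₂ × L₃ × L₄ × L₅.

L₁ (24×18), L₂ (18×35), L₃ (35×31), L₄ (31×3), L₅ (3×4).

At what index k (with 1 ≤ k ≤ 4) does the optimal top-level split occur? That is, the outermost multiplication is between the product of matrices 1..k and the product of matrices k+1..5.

Adjacent pairs: L₁L₂ = 24·18·35 = 15120; L₂L₃ = 18·35·31 = 19530; L₃L₄ = 35·31·3 = 3255; L₄L₅ = 31·3·4 = 372.
Length 3: L₁..L₃: k=1: 0+19530+24·18·31=32922; k=2: 15120+0+24·35·31=41160 → min 32922 | L₂..L₄: k=2: 0+3255+18·35·3=5145; k=3: 19530+0+18·31·3=21204 → min 5145 | L₃..L₅: k=3: 0+372+35·31·4=4712; k=4: 3255+0+35·3·4=3675 → min 3675.
Length 4: L₁..L₄: k=1: 0+5145+24·18·3=6441; k=2: 15120+3255+24·35·3=20895; k=3: 32922+0+24·31·3=35154 → min 6441 | L₂..L₅: k=2: 0+3675+18·35·4=6195; k=3: 19530+372+18·31·4=22134; k=4: 5145+0+18·3·4=5361 → min 5361.
Top-level splits: k=1: (L₁..L₁)·(L₂..L₅) → 0+5361+24·18·4 = 7089; k=2: (L₁..L₂)·(L₃..L₅) → 15120+3675+24·35·4 = 22155; k=3: (L₁..L₃)·(L₄..L₅) → 32922+372+24·31·4 = 36270; k=4: (L₁..L₄)·(L₅..L₅) → 6441+0+24·3·4 = 6729.
Best split is after L₄, i.e. k = 4.

4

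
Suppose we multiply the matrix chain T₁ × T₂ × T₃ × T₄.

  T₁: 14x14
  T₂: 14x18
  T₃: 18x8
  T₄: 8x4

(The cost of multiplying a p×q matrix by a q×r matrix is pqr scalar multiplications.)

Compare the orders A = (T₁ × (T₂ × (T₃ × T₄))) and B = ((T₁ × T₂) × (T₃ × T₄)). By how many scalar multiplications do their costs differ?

Order A = (T₁ × (T₂ × (T₃ × T₄))): (T₃ × T₄): 18×8 by 8×4 → 18×4, cost 18·8·4 = 576; (T₂ × (T₃ × T₄)): 14×18 by 18×4 → 14×4, cost 14·18·4 = 1008; cumulative 1584; (T₁ × (T₂ × (T₃ × T₄))): 14×14 by 14×4 → 14×4, cost 14·14·4 = 784; cumulative 2368. Total 2368.
Order B = ((T₁ × T₂) × (T₃ × T₄)): (T₁ × T₂): 14×14 by 14×18 → 14×18, cost 14·14·18 = 3528; (T₃ × T₄): 18×8 by 8×4 → 18×4, cost 18·8·4 = 576; ((T₁ × T₂) × (T₃ × T₄)): 14×18 by 18×4 → 14×4, cost 14·18·4 = 1008; cumulative 5112. Total 5112.
Difference: |2368 − 5112| = 2744.

2744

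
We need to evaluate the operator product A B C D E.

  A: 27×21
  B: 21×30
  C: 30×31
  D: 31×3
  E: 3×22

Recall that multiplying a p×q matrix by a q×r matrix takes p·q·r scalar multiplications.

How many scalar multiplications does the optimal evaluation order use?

8163

Adjacent pairs: AB = 27·21·30 = 17010; BC = 21·30·31 = 19530; CD = 30·31·3 = 2790; DE = 31·3·22 = 2046.
Length 3: A..C: k=1: 0+19530+27·21·31=37107; k=2: 17010+0+27·30·31=42120 → min 37107 | B..D: k=2: 0+2790+21·30·3=4680; k=3: 19530+0+21·31·3=21483 → min 4680 | C..E: k=3: 0+2046+30·31·22=22506; k=4: 2790+0+30·3·22=4770 → min 4770.
Length 4: A..D: k=1: 0+4680+27·21·3=6381; k=2: 17010+2790+27·30·3=22230; k=3: 37107+0+27·31·3=39618 → min 6381 | B..E: k=2: 0+4770+21·30·22=18630; k=3: 19530+2046+21·31·22=35898; k=4: 4680+0+21·3·22=6066 → min 6066.
Length 5: A..E: k=1: 0+6066+27·21·22=18540; k=2: 17010+4770+27·30·22=39600; k=3: 37107+2046+27·31·22=57567; k=4: 6381+0+27·3·22=8163 → min 8163.
Optimal order: ((A (B (C D))) E) with cost 8163.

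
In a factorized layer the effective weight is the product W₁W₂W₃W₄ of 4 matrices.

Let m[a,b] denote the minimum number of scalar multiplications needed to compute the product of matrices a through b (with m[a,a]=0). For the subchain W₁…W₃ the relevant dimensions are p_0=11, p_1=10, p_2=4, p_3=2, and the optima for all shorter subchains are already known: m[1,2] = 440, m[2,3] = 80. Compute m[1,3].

m[1,3] = min over k∈[1,2] of m[1,k]+m[k+1,3]+p_{0}·p_k·p_{3}.
k=1: 0 + 80 + 11·10·2 = 300; k=2: 440 + 0 + 11·4·2 = 528.
Minimum: 300 at k=1.

300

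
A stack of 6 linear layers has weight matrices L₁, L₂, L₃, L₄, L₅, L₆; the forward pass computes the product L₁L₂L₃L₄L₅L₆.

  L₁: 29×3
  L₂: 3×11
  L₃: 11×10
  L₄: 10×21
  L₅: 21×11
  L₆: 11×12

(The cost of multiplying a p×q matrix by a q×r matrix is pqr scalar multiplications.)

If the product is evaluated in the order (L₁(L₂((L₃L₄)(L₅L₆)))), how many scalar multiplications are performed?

(L₃L₄): 11×10 by 10×21 → 11×21, cost 11·10·21 = 2310
(L₅L₆): 21×11 by 11×12 → 21×12, cost 21·11·12 = 2772
((L₃L₄)(L₅L₆)): 11×21 by 21×12 → 11×12, cost 11·21·12 = 2772; cumulative 7854
(L₂((L₃L₄)(L₅L₆))): 3×11 by 11×12 → 3×12, cost 3·11·12 = 396; cumulative 8250
(L₁(L₂((L₃L₄)(L₅L₆)))): 29×3 by 3×12 → 29×12, cost 29·3·12 = 1044; cumulative 9294
Total: 9294 scalar multiplications.

9294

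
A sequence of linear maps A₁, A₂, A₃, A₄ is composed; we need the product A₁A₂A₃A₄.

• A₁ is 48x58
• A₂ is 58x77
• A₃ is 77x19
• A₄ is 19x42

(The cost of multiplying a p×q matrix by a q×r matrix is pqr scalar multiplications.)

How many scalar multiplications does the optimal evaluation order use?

176054

Adjacent pairs: A₁A₂ = 48·58·77 = 214368; A₂A₃ = 58·77·19 = 84854; A₃A₄ = 77·19·42 = 61446.
Length 3: A₁..A₃: k=1: 0+84854+48·58·19=137750; k=2: 214368+0+48·77·19=284592 → min 137750 | A₂..A₄: k=2: 0+61446+58·77·42=249018; k=3: 84854+0+58·19·42=131138 → min 131138.
Length 4: A₁..A₄: k=1: 0+131138+48·58·42=248066; k=2: 214368+61446+48·77·42=431046; k=3: 137750+0+48·19·42=176054 → min 176054.
Optimal order: ((A₁(A₂A₃))A₄) with cost 176054.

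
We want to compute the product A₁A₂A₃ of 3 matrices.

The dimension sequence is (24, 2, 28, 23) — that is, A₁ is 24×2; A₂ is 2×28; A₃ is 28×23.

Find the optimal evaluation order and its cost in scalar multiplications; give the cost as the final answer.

2392

(A₁(A₂A₃)): cost 2392.
((A₁A₂)A₃): cost 16800.
Optimal: (A₁(A₂A₃)) with cost 2392.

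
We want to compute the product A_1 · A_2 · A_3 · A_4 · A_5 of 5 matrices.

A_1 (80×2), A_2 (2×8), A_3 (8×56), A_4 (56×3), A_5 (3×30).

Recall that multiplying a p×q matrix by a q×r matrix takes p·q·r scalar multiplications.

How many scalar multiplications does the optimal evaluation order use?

6212

Adjacent pairs: A_1A_2 = 80·2·8 = 1280; A_2A_3 = 2·8·56 = 896; A_3A_4 = 8·56·3 = 1344; A_4A_5 = 56·3·30 = 5040.
Length 3: A_1..A_3: k=1: 0+896+80·2·56=9856; k=2: 1280+0+80·8·56=37120 → min 9856 | A_2..A_4: k=2: 0+1344+2·8·3=1392; k=3: 896+0+2·56·3=1232 → min 1232 | A_3..A_5: k=3: 0+5040+8·56·30=18480; k=4: 1344+0+8·3·30=2064 → min 2064.
Length 4: A_1..A_4: k=1: 0+1232+80·2·3=1712; k=2: 1280+1344+80·8·3=4544; k=3: 9856+0+80·56·3=23296 → min 1712 | A_2..A_5: k=2: 0+2064+2·8·30=2544; k=3: 896+5040+2·56·30=9296; k=4: 1232+0+2·3·30=1412 → min 1412.
Length 5: A_1..A_5: k=1: 0+1412+80·2·30=6212; k=2: 1280+2064+80·8·30=22544; k=3: 9856+5040+80·56·30=149296; k=4: 1712+0+80·3·30=8912 → min 6212.
Optimal order: (A_1 · (((A_2 · A_3) · A_4) · A_5)) with cost 6212.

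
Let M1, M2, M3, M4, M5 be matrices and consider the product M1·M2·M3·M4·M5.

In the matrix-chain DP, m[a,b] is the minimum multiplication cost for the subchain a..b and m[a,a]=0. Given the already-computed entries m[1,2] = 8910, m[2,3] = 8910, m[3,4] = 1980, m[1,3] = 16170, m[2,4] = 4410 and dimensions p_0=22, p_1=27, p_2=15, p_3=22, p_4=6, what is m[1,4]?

7974

m[1,4] = min over k∈[1,3] of m[1,k]+m[k+1,4]+p_{0}·p_k·p_{4}.
k=1: 0 + 4410 + 22·27·6 = 7974; k=2: 8910 + 1980 + 22·15·6 = 12870; k=3: 16170 + 0 + 22·22·6 = 19074.
Minimum: 7974 at k=1.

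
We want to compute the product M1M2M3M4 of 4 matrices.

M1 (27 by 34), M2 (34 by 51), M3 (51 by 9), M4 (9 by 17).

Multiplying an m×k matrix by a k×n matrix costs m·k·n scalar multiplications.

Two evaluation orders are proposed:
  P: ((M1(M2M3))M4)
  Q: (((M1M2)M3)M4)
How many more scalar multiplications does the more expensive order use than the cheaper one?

Order P = ((M1(M2M3))M4): (M2M3): 34×51 by 51×9 → 34×9, cost 34·51·9 = 15606; (M1(M2M3)): 27×34 by 34×9 → 27×9, cost 27·34·9 = 8262; cumulative 23868; ((M1(M2M3))M4): 27×9 by 9×17 → 27×17, cost 27·9·17 = 4131; cumulative 27999. Total 27999.
Order Q = (((M1M2)M3)M4): (M1M2): 27×34 by 34×51 → 27×51, cost 27·34·51 = 46818; ((M1M2)M3): 27×51 by 51×9 → 27×9, cost 27·51·9 = 12393; cumulative 59211; (((M1M2)M3)M4): 27×9 by 9×17 → 27×17, cost 27·9·17 = 4131; cumulative 63342. Total 63342.
Difference: |27999 − 63342| = 35343.

35343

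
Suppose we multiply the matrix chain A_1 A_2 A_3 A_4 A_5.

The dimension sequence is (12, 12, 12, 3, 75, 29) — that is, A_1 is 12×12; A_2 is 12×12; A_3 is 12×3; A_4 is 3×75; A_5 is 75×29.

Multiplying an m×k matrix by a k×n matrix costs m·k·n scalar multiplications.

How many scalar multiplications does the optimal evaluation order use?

Adjacent pairs: A_1A_2 = 12·12·12 = 1728; A_2A_3 = 12·12·3 = 432; A_3A_4 = 12·3·75 = 2700; A_4A_5 = 3·75·29 = 6525.
Length 3: A_1..A_3: k=1: 0+432+12·12·3=864; k=2: 1728+0+12·12·3=2160 → min 864 | A_2..A_4: k=2: 0+2700+12·12·75=13500; k=3: 432+0+12·3·75=3132 → min 3132 | A_3..A_5: k=3: 0+6525+12·3·29=7569; k=4: 2700+0+12·75·29=28800 → min 7569.
Length 4: A_1..A_4: k=1: 0+3132+12·12·75=13932; k=2: 1728+2700+12·12·75=15228; k=3: 864+0+12·3·75=3564 → min 3564 | A_2..A_5: k=2: 0+7569+12·12·29=11745; k=3: 432+6525+12·3·29=8001; k=4: 3132+0+12·75·29=29232 → min 8001.
Length 5: A_1..A_5: k=1: 0+8001+12·12·29=12177; k=2: 1728+7569+12·12·29=13473; k=3: 864+6525+12·3·29=8433; k=4: 3564+0+12·75·29=29664 → min 8433.
Optimal order: ((A_1 (A_2 A_3)) (A_4 A_5)) with cost 8433.

8433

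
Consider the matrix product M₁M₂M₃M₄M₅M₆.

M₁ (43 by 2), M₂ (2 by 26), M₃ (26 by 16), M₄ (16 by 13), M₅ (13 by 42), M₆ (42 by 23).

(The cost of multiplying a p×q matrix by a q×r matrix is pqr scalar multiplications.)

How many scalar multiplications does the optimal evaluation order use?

6250

Adjacent pairs: M₁M₂ = 43·2·26 = 2236; M₂M₃ = 2·26·16 = 832; M₃M₄ = 26·16·13 = 5408; M₄M₅ = 16·13·42 = 8736; M₅M₆ = 13·42·23 = 12558.
Length 3: M₁..M₃: k=1: 0+832+43·2·16=2208; k=2: 2236+0+43·26·16=20124 → min 2208 | M₂..M₄: k=2: 0+5408+2·26·13=6084; k=3: 832+0+2·16·13=1248 → min 1248 | M₃..M₅: k=3: 0+8736+26·16·42=26208; k=4: 5408+0+26·13·42=19604 → min 19604 | M₄..M₆: k=4: 0+12558+16·13·23=17342; k=5: 8736+0+16·42·23=24192 → min 17342.
Length 4: M₁..M₄: k=1: 0+1248+43·2·13=2366; k=2: 2236+5408+43·26·13=22178; k=3: 2208+0+43·16·13=11152 → min 2366 | M₂..M₅: k=2: 0+19604+2·26·42=21788; k=3: 832+8736+2·16·42=10912; k=4: 1248+0+2·13·42=2340 → min 2340 | M₃..M₆: k=3: 0+17342+26·16·23=26910; k=4: 5408+12558+26·13·23=25740; k=5: 19604+0+26·42·23=44720 → min 25740.
Length 5: M₁..M₅: k=1: 0+2340+43·2·42=5952; k=2: 2236+19604+43·26·42=68796; k=3: 2208+8736+43·16·42=39840; k=4: 2366+0+43·13·42=25844 → min 5952 | M₂..M₆: k=2: 0+25740+2·26·23=26936; k=3: 832+17342+2·16·23=18910; k=4: 1248+12558+2·13·23=14404; k=5: 2340+0+2·42·23=4272 → min 4272.
Length 6: M₁..M₆: k=1: 0+4272+43·2·23=6250; k=2: 2236+25740+43·26·23=53690; k=3: 2208+17342+43·16·23=35374; k=4: 2366+12558+43·13·23=27781; k=5: 5952+0+43·42·23=47490 → min 6250.
Optimal order: (M₁((((M₂M₃)M₄)M₅)M₆)) with cost 6250.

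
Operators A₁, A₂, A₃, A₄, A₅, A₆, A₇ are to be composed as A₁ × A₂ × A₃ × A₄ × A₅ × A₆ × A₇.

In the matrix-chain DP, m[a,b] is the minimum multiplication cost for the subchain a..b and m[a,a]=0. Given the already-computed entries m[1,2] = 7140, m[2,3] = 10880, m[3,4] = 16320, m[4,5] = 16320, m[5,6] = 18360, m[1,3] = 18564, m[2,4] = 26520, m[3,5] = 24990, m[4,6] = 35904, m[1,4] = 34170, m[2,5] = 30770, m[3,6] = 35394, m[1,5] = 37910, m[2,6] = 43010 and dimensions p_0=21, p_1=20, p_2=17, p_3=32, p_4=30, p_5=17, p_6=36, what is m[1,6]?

m[1,6] = min over k∈[1,5] of m[1,k]+m[k+1,6]+p_{0}·p_k·p_{6}.
k=1: 0 + 43010 + 21·20·36 = 58130; k=2: 7140 + 35394 + 21·17·36 = 55386; k=3: 18564 + 35904 + 21·32·36 = 78660; k=4: 34170 + 18360 + 21·30·36 = 75210; k=5: 37910 + 0 + 21·17·36 = 50762.
Minimum: 50762 at k=5.

50762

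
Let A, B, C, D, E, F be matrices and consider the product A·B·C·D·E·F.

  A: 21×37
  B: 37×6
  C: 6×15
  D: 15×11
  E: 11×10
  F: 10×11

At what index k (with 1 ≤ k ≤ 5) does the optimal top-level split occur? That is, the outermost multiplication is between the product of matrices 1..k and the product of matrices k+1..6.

2

Adjacent pairs: AB = 21·37·6 = 4662; BC = 37·6·15 = 3330; CD = 6·15·11 = 990; DE = 15·11·10 = 1650; EF = 11·10·11 = 1210.
Length 3: A..C: k=1: 0+3330+21·37·15=14985; k=2: 4662+0+21·6·15=6552 → min 6552 | B..D: k=2: 0+990+37·6·11=3432; k=3: 3330+0+37·15·11=9435 → min 3432 | C..E: k=3: 0+1650+6·15·10=2550; k=4: 990+0+6·11·10=1650 → min 1650 | D..F: k=4: 0+1210+15·11·11=3025; k=5: 1650+0+15·10·11=3300 → min 3025.
Length 4: A..D: k=1: 0+3432+21·37·11=11979; k=2: 4662+990+21·6·11=7038; k=3: 6552+0+21·15·11=10017 → min 7038 | B..E: k=2: 0+1650+37·6·10=3870; k=3: 3330+1650+37·15·10=10530; k=4: 3432+0+37·11·10=7502 → min 3870 | C..F: k=3: 0+3025+6·15·11=4015; k=4: 990+1210+6·11·11=2926; k=5: 1650+0+6·10·11=2310 → min 2310.
Length 5: A..E: k=1: 0+3870+21·37·10=11640; k=2: 4662+1650+21·6·10=7572; k=3: 6552+1650+21·15·10=11352; k=4: 7038+0+21·11·10=9348 → min 7572 | B..F: k=2: 0+2310+37·6·11=4752; k=3: 3330+3025+37·15·11=12460; k=4: 3432+1210+37·11·11=9119; k=5: 3870+0+37·10·11=7940 → min 4752.
Top-level splits: k=1: (A..A)·(B..F) → 0+4752+21·37·11 = 13299; k=2: (A..B)·(C..F) → 4662+2310+21·6·11 = 8358; k=3: (A..C)·(D..F) → 6552+3025+21·15·11 = 13042; k=4: (A..D)·(E..F) → 7038+1210+21·11·11 = 10789; k=5: (A..E)·(F..F) → 7572+0+21·10·11 = 9882.
Best split is after B, i.e. k = 2.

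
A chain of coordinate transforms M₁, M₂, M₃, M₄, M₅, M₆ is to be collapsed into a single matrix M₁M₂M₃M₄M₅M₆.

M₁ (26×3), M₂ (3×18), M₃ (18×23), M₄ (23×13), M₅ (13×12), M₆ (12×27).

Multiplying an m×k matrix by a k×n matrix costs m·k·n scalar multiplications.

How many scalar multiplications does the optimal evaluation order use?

Adjacent pairs: M₁M₂ = 26·3·18 = 1404; M₂M₃ = 3·18·23 = 1242; M₃M₄ = 18·23·13 = 5382; M₄M₅ = 23·13·12 = 3588; M₅M₆ = 13·12·27 = 4212.
Length 3: M₁..M₃: k=1: 0+1242+26·3·23=3036; k=2: 1404+0+26·18·23=12168 → min 3036 | M₂..M₄: k=2: 0+5382+3·18·13=6084; k=3: 1242+0+3·23·13=2139 → min 2139 | M₃..M₅: k=3: 0+3588+18·23·12=8556; k=4: 5382+0+18·13·12=8190 → min 8190 | M₄..M₆: k=4: 0+4212+23·13·27=12285; k=5: 3588+0+23·12·27=11040 → min 11040.
Length 4: M₁..M₄: k=1: 0+2139+26·3·13=3153; k=2: 1404+5382+26·18·13=12870; k=3: 3036+0+26·23·13=10810 → min 3153 | M₂..M₅: k=2: 0+8190+3·18·12=8838; k=3: 1242+3588+3·23·12=5658; k=4: 2139+0+3·13·12=2607 → min 2607 | M₃..M₆: k=3: 0+11040+18·23·27=22218; k=4: 5382+4212+18·13·27=15912; k=5: 8190+0+18·12·27=14022 → min 14022.
Length 5: M₁..M₅: k=1: 0+2607+26·3·12=3543; k=2: 1404+8190+26·18·12=15210; k=3: 3036+3588+26·23·12=13800; k=4: 3153+0+26·13·12=7209 → min 3543 | M₂..M₆: k=2: 0+14022+3·18·27=15480; k=3: 1242+11040+3·23·27=14145; k=4: 2139+4212+3·13·27=7404; k=5: 2607+0+3·12·27=3579 → min 3579.
Length 6: M₁..M₆: k=1: 0+3579+26·3·27=5685; k=2: 1404+14022+26·18·27=28062; k=3: 3036+11040+26·23·27=30222; k=4: 3153+4212+26·13·27=16491; k=5: 3543+0+26·12·27=11967 → min 5685.
Optimal order: (M₁((((M₂M₃)M₄)M₅)M₆)) with cost 5685.

5685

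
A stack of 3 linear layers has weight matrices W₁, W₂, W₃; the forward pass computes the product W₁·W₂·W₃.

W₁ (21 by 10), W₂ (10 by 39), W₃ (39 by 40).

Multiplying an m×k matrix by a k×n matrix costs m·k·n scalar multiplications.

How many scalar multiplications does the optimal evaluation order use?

24000

Order (W₁·(W₂·W₃)): (W₂·W₃): 10×39 by 39×40 → 10×40, cost 10·39·40 = 15600; (W₁·(W₂·W₃)): 21×10 by 10×40 → 21×40, cost 21·10·40 = 8400; cumulative 24000. Total 24000.
Order ((W₁·W₂)·W₃): (W₁·W₂): 21×10 by 10×39 → 21×39, cost 21·10·39 = 8190; ((W₁·W₂)·W₃): 21×39 by 39×40 → 21×40, cost 21·39·40 = 32760; cumulative 40950. Total 40950.
Minimum: 24000.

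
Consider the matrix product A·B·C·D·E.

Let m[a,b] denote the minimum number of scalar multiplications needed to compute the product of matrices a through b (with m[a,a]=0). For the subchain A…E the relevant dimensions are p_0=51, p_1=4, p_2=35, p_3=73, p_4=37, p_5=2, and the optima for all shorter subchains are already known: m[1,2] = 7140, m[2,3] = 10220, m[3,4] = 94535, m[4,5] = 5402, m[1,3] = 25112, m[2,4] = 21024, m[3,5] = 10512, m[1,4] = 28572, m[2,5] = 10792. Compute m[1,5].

m[1,5] = min over k∈[1,4] of m[1,k]+m[k+1,5]+p_{0}·p_k·p_{5}.
k=1: 0 + 10792 + 51·4·2 = 11200; k=2: 7140 + 10512 + 51·35·2 = 21222; k=3: 25112 + 5402 + 51·73·2 = 37960; k=4: 28572 + 0 + 51·37·2 = 32346.
Minimum: 11200 at k=1.

11200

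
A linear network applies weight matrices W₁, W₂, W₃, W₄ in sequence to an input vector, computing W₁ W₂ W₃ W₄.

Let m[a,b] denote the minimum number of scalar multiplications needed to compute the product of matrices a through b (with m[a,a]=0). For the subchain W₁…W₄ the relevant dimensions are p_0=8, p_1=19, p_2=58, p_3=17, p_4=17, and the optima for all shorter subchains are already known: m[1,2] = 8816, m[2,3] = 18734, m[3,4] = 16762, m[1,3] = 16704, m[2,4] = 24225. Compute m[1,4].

19016

m[1,4] = min over k∈[1,3] of m[1,k]+m[k+1,4]+p_{0}·p_k·p_{4}.
k=1: 0 + 24225 + 8·19·17 = 26809; k=2: 8816 + 16762 + 8·58·17 = 33466; k=3: 16704 + 0 + 8·17·17 = 19016.
Minimum: 19016 at k=3.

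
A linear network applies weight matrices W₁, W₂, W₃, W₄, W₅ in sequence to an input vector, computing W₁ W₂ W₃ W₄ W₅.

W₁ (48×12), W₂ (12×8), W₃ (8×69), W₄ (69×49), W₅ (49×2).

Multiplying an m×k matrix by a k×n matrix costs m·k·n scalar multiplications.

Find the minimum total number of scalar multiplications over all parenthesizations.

Adjacent pairs: W₁W₂ = 48·12·8 = 4608; W₂W₃ = 12·8·69 = 6624; W₃W₄ = 8·69·49 = 27048; W₄W₅ = 69·49·2 = 6762.
Length 3: W₁..W₃: k=1: 0+6624+48·12·69=46368; k=2: 4608+0+48·8·69=31104 → min 31104 | W₂..W₄: k=2: 0+27048+12·8·49=31752; k=3: 6624+0+12·69·49=47196 → min 31752 | W₃..W₅: k=3: 0+6762+8·69·2=7866; k=4: 27048+0+8·49·2=27832 → min 7866.
Length 4: W₁..W₄: k=1: 0+31752+48·12·49=59976; k=2: 4608+27048+48·8·49=50472; k=3: 31104+0+48·69·49=193392 → min 50472 | W₂..W₅: k=2: 0+7866+12·8·2=8058; k=3: 6624+6762+12·69·2=15042; k=4: 31752+0+12·49·2=32928 → min 8058.
Length 5: W₁..W₅: k=1: 0+8058+48·12·2=9210; k=2: 4608+7866+48·8·2=13242; k=3: 31104+6762+48·69·2=44490; k=4: 50472+0+48·49·2=55176 → min 9210.
Optimal order: (W₁ (W₂ (W₃ (W₄ W₅)))) with cost 9210.

9210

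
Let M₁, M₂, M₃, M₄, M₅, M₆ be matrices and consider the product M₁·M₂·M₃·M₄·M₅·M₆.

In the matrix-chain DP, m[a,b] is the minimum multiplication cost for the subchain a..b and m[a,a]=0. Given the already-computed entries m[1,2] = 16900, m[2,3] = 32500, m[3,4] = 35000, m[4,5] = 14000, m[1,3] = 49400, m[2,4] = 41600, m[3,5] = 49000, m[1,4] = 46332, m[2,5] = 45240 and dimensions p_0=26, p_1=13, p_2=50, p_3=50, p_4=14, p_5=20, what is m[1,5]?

m[1,5] = min over k∈[1,4] of m[1,k]+m[k+1,5]+p_{0}·p_k·p_{5}.
k=1: 0 + 45240 + 26·13·20 = 52000; k=2: 16900 + 49000 + 26·50·20 = 91900; k=3: 49400 + 14000 + 26·50·20 = 89400; k=4: 46332 + 0 + 26·14·20 = 53612.
Minimum: 52000 at k=1.

52000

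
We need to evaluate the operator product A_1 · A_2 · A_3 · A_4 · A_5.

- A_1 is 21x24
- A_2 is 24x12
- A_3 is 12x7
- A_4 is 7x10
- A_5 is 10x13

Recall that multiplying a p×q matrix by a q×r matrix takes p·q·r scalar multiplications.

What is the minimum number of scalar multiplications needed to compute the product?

Adjacent pairs: A_1A_2 = 21·24·12 = 6048; A_2A_3 = 24·12·7 = 2016; A_3A_4 = 12·7·10 = 840; A_4A_5 = 7·10·13 = 910.
Length 3: A_1..A_3: k=1: 0+2016+21·24·7=5544; k=2: 6048+0+21·12·7=7812 → min 5544 | A_2..A_4: k=2: 0+840+24·12·10=3720; k=3: 2016+0+24·7·10=3696 → min 3696 | A_3..A_5: k=3: 0+910+12·7·13=2002; k=4: 840+0+12·10·13=2400 → min 2002.
Length 4: A_1..A_4: k=1: 0+3696+21·24·10=8736; k=2: 6048+840+21·12·10=9408; k=3: 5544+0+21·7·10=7014 → min 7014 | A_2..A_5: k=2: 0+2002+24·12·13=5746; k=3: 2016+910+24·7·13=5110; k=4: 3696+0+24·10·13=6816 → min 5110.
Length 5: A_1..A_5: k=1: 0+5110+21·24·13=11662; k=2: 6048+2002+21·12·13=11326; k=3: 5544+910+21·7·13=8365; k=4: 7014+0+21·10·13=9744 → min 8365.
Optimal order: ((A_1 · (A_2 · A_3)) · (A_4 · A_5)) with cost 8365.

8365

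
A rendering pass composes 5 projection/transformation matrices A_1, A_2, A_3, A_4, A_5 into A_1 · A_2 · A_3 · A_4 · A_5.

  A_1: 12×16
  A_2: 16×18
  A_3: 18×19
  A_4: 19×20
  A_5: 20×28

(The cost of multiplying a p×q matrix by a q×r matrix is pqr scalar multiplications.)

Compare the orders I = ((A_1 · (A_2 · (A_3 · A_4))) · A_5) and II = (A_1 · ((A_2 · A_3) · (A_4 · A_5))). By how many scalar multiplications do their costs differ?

Order I = ((A_1 · (A_2 · (A_3 · A_4))) · A_5): (A_3 · A_4): 18×19 by 19×20 → 18×20, cost 18·19·20 = 6840; (A_2 · (A_3 · A_4)): 16×18 by 18×20 → 16×20, cost 16·18·20 = 5760; cumulative 12600; (A_1 · (A_2 · (A_3 · A_4))): 12×16 by 16×20 → 12×20, cost 12·16·20 = 3840; cumulative 16440; ((A_1 · (A_2 · (A_3 · A_4))) · A_5): 12×20 by 20×28 → 12×28, cost 12·20·28 = 6720; cumulative 23160. Total 23160.
Order II = (A_1 · ((A_2 · A_3) · (A_4 · A_5))): (A_2 · A_3): 16×18 by 18×19 → 16×19, cost 16·18·19 = 5472; (A_4 · A_5): 19×20 by 20×28 → 19×28, cost 19·20·28 = 10640; ((A_2 · A_3) · (A_4 · A_5)): 16×19 by 19×28 → 16×28, cost 16·19·28 = 8512; cumulative 24624; (A_1 · ((A_2 · A_3) · (A_4 · A_5))): 12×16 by 16×28 → 12×28, cost 12·16·28 = 5376; cumulative 30000. Total 30000.
Difference: |23160 − 30000| = 6840.

6840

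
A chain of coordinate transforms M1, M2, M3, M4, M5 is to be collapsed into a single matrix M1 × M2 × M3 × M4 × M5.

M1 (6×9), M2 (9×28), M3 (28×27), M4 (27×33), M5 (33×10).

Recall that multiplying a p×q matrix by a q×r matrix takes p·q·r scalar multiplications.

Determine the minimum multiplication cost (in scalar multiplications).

Adjacent pairs: M1M2 = 6·9·28 = 1512; M2M3 = 9·28·27 = 6804; M3M4 = 28·27·33 = 24948; M4M5 = 27·33·10 = 8910.
Length 3: M1..M3: k=1: 0+6804+6·9·27=8262; k=2: 1512+0+6·28·27=6048 → min 6048 | M2..M4: k=2: 0+24948+9·28·33=33264; k=3: 6804+0+9·27·33=14823 → min 14823 | M3..M5: k=3: 0+8910+28·27·10=16470; k=4: 24948+0+28·33·10=34188 → min 16470.
Length 4: M1..M4: k=1: 0+14823+6·9·33=16605; k=2: 1512+24948+6·28·33=32004; k=3: 6048+0+6·27·33=11394 → min 11394 | M2..M5: k=2: 0+16470+9·28·10=18990; k=3: 6804+8910+9·27·10=18144; k=4: 14823+0+9·33·10=17793 → min 17793.
Length 5: M1..M5: k=1: 0+17793+6·9·10=18333; k=2: 1512+16470+6·28·10=19662; k=3: 6048+8910+6·27·10=16578; k=4: 11394+0+6·33·10=13374 → min 13374.
Optimal order: ((((M1 × M2) × M3) × M4) × M5) with cost 13374.

13374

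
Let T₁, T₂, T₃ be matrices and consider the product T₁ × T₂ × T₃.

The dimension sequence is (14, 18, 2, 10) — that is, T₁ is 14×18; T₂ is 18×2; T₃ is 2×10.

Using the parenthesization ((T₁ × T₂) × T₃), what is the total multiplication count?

784

(T₁ × T₂): 14×18 by 18×2 → 14×2, cost 14·18·2 = 504
((T₁ × T₂) × T₃): 14×2 by 2×10 → 14×10, cost 14·2·10 = 280; cumulative 784
Total: 784 scalar multiplications.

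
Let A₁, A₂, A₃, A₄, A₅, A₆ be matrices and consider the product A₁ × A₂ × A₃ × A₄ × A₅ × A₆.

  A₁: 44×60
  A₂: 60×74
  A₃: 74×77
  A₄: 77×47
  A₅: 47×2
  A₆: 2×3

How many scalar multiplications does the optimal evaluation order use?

Adjacent pairs: A₁A₂ = 44·60·74 = 195360; A₂A₃ = 60·74·77 = 341880; A₃A₄ = 74·77·47 = 267806; A₄A₅ = 77·47·2 = 7238; A₅A₆ = 47·2·3 = 282.
Length 3: A₁..A₃: k=1: 0+341880+44·60·77=545160; k=2: 195360+0+44·74·77=446072 → min 446072 | A₂..A₄: k=2: 0+267806+60·74·47=476486; k=3: 341880+0+60·77·47=559020 → min 476486 | A₃..A₅: k=3: 0+7238+74·77·2=18634; k=4: 267806+0+74·47·2=274762 → min 18634 | A₄..A₆: k=4: 0+282+77·47·3=11139; k=5: 7238+0+77·2·3=7700 → min 7700.
Length 4: A₁..A₄: k=1: 0+476486+44·60·47=600566; k=2: 195360+267806+44·74·47=616198; k=3: 446072+0+44·77·47=605308 → min 600566 | A₂..A₅: k=2: 0+18634+60·74·2=27514; k=3: 341880+7238+60·77·2=358358; k=4: 476486+0+60·47·2=482126 → min 27514 | A₃..A₆: k=3: 0+7700+74·77·3=24794; k=4: 267806+282+74·47·3=278522; k=5: 18634+0+74·2·3=19078 → min 19078.
Length 5: A₁..A₅: k=1: 0+27514+44·60·2=32794; k=2: 195360+18634+44·74·2=220506; k=3: 446072+7238+44·77·2=460086; k=4: 600566+0+44·47·2=604702 → min 32794 | A₂..A₆: k=2: 0+19078+60·74·3=32398; k=3: 341880+7700+60·77·3=363440; k=4: 476486+282+60·47·3=485228; k=5: 27514+0+60·2·3=27874 → min 27874.
Length 6: A₁..A₆: k=1: 0+27874+44·60·3=35794; k=2: 195360+19078+44·74·3=224206; k=3: 446072+7700+44·77·3=463936; k=4: 600566+282+44·47·3=607052; k=5: 32794+0+44·2·3=33058 → min 33058.
Optimal order: ((A₁ × (A₂ × (A₃ × (A₄ × A₅)))) × A₆) with cost 33058.

33058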